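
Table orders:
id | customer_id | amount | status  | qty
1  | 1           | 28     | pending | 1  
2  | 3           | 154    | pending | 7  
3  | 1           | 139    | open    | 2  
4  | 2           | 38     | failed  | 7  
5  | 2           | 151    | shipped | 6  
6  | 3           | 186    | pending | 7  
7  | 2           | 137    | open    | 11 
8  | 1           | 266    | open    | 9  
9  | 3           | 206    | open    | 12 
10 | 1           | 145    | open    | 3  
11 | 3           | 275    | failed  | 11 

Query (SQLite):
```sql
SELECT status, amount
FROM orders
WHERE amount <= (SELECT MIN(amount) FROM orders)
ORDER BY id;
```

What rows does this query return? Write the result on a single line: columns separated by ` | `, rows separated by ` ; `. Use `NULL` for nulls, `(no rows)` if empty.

Scalar subquery: MIN(amount) over all orders rows = 28.
Keep rows where amount <= that value.

pending | 28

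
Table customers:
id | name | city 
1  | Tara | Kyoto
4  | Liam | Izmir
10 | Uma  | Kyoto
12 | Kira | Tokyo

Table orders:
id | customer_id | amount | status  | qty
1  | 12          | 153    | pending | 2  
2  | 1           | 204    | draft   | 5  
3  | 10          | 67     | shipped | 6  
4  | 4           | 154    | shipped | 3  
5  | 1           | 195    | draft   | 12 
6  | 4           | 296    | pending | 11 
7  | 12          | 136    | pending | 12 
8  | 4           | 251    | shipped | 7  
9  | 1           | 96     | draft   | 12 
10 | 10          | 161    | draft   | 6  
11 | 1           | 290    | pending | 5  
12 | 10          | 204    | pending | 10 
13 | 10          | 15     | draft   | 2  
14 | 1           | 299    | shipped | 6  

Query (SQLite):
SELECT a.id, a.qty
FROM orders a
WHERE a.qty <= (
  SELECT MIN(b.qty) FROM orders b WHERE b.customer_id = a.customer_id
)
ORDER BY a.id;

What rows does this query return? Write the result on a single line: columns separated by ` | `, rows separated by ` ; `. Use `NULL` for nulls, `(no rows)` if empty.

For each orders row a, compute MIN(qty) over rows sharing a.customer_id.
Keep row a if a.qty <= that per-group MIN.
  customer_id=1: MIN(qty) = 5
  customer_id=4: MIN(qty) = 3
  customer_id=10: MIN(qty) = 2
  customer_id=12: MIN(qty) = 2

1 | 2 ; 2 | 5 ; 4 | 3 ; 11 | 5 ; 13 | 2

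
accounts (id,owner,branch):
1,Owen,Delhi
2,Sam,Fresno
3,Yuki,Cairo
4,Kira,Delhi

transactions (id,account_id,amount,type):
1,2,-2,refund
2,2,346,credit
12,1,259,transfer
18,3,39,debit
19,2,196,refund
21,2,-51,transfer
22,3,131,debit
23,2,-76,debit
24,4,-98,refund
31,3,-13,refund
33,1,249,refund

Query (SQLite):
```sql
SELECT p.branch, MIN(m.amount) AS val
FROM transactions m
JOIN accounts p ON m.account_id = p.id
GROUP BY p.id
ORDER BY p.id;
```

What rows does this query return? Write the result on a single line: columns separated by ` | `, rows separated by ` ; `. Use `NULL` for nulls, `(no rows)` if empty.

Delhi | 249 ; Fresno | -76 ; Cairo | -13 ; Delhi | -98

Join each transactions row to its accounts via account_id.
Group joined rows by accounts.id; compute MIN(m.amount) per group.
  1: ids {12, 33} → MIN(m.amount)=249
  2: ids {1, 2, 19, 21, 23} → MIN(m.amount)=-76
  3: ids {18, 22, 31} → MIN(m.amount)=-13
  4: ids {24} → MIN(m.amount)=-98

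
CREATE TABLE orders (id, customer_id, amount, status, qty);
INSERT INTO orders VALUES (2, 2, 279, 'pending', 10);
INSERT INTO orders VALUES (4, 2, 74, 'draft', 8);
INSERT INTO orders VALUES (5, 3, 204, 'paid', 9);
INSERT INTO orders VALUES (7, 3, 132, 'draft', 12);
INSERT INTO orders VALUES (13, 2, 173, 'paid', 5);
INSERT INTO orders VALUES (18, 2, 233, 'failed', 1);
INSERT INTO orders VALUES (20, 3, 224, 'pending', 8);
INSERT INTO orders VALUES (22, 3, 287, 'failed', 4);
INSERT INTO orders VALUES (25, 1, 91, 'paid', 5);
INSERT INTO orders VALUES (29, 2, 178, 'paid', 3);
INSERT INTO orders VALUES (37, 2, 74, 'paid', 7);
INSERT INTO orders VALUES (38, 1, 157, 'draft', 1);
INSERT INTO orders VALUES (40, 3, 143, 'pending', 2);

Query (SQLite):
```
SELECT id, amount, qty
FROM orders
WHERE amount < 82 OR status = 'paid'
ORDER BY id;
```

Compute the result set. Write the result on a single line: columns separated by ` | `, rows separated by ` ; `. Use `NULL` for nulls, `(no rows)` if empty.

4 | 74 | 8 ; 5 | 204 | 9 ; 13 | 173 | 5 ; 25 | 91 | 5 ; 29 | 178 | 3 ; 37 | 74 | 7

amount < 82: ids {4, 37}
status = 'paid': ids {5, 13, 25, 29, 37}
Combine with OR.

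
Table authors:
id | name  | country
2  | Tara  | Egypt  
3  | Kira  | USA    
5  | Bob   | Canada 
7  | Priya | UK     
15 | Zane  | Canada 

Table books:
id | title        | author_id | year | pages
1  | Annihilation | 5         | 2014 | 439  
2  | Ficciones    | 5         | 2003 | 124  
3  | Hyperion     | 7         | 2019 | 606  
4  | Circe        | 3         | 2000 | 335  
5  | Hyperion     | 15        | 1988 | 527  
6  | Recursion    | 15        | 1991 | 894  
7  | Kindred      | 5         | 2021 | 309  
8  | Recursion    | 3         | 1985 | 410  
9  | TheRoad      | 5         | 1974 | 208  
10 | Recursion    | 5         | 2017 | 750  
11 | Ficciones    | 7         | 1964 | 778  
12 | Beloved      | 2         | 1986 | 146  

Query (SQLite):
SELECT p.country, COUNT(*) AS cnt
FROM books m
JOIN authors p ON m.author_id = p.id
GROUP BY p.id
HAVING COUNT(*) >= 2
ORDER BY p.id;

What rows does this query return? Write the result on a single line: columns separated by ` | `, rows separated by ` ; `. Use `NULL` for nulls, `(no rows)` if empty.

USA | 2 ; Canada | 5 ; UK | 2 ; Canada | 2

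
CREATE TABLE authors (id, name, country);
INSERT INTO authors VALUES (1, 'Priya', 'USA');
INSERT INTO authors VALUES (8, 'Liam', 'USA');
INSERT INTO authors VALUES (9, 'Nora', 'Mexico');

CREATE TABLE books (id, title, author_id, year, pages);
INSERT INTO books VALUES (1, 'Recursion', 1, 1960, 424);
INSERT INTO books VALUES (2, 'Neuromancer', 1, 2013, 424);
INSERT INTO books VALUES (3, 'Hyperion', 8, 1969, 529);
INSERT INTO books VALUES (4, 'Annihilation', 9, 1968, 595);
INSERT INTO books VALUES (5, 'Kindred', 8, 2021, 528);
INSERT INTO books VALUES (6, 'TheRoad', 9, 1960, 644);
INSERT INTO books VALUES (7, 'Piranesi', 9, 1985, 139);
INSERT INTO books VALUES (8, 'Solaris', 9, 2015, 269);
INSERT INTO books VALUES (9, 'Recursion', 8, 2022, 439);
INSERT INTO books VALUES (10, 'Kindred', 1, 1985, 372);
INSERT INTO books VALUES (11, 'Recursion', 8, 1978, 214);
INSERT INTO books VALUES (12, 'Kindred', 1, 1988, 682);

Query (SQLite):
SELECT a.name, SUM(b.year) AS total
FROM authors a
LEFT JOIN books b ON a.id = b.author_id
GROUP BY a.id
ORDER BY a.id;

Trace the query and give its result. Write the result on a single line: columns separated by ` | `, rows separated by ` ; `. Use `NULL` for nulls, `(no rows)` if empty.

Priya | 7946 ; Liam | 7990 ; Nora | 7928

LEFT JOIN keeps every authors row; unmatched ones get NULL for books columns.
Group by authors.id and compute SUM(b.year). SUM over an all-NULL group is NULL.
  1: ids {1, 2, 10, 12} → SUM(b.year)=7946
  8: ids {3, 5, 9, 11} → SUM(b.year)=7990
  9: ids {4, 6, 7, 8} → SUM(b.year)=7928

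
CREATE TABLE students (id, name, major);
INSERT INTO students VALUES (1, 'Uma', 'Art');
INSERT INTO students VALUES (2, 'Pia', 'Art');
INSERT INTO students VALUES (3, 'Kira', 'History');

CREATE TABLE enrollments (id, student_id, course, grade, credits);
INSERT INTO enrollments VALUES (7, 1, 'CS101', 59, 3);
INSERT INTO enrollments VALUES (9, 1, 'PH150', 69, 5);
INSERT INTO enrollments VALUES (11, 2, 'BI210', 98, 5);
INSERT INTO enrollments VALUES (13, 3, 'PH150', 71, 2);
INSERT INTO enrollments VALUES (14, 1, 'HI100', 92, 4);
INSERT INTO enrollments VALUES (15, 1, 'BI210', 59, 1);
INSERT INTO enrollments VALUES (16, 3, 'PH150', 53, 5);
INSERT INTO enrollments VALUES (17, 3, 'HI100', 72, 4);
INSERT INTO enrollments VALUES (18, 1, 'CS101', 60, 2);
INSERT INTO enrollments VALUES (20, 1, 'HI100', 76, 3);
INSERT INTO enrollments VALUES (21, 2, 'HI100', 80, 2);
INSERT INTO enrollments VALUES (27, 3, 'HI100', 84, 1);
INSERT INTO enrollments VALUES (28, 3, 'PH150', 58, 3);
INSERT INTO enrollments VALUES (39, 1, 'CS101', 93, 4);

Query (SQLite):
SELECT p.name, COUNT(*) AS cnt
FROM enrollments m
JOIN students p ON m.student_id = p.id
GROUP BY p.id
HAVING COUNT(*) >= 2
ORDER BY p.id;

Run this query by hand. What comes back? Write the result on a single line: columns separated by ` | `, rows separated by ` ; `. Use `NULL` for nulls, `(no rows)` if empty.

Join each enrollments row to its students via student_id.
Group joined rows by students.id; compute COUNT(*) per group.
HAVING: keep groups with count ≥ 2.
  1: ids {7, 9, 14, 15, 18, 20, 39} → COUNT(*)=7
  2: ids {11, 21} → COUNT(*)=2
  3: ids {13, 16, 17, 27, 28} → COUNT(*)=5

Uma | 7 ; Pia | 2 ; Kira | 5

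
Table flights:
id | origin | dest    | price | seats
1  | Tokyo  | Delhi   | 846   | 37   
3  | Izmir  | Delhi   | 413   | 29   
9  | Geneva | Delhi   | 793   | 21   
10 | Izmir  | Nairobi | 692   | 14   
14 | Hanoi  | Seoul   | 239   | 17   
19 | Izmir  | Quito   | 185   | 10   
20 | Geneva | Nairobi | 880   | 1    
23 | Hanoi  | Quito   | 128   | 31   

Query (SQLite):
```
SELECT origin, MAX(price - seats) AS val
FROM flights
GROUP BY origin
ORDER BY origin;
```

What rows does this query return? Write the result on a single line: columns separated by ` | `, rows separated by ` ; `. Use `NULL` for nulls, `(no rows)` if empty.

Geneva | 879 ; Hanoi | 222 ; Izmir | 678 ; Tokyo | 809

For each row compute price - seats.
Group by origin; take MAX of the expression per group.
  Geneva: ids {9, 20} → MAX(price - seats)=879
  Hanoi: ids {14, 23} → MAX(price - seats)=222
  Izmir: ids {3, 10, 19} → MAX(price - seats)=678
  Tokyo: ids {1} → MAX(price - seats)=809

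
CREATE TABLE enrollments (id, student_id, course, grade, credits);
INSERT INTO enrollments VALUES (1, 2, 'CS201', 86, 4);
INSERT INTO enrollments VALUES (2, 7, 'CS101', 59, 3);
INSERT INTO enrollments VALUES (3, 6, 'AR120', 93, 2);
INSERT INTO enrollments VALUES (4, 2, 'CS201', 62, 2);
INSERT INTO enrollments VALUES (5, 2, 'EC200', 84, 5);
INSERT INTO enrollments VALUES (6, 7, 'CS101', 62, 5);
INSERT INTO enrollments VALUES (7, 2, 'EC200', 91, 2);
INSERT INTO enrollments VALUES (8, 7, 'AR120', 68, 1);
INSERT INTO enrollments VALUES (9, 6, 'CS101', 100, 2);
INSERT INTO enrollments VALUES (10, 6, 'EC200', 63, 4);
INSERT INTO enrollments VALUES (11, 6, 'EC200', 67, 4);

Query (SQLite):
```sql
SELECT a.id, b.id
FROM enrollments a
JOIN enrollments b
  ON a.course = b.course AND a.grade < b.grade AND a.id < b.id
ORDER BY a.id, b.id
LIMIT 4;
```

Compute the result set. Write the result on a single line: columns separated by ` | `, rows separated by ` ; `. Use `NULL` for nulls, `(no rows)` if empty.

2 | 6 ; 2 | 9 ; 5 | 7 ; 6 | 9

Pairs (a,b) with same course, a.grade < b.grade, a.id < b.id.
course groups: AR120:{3,8} CS101:{2,6,9} CS201:{1,4} EC200:{5,7,10,11}
Ordered by (a.id, b.id); first 4.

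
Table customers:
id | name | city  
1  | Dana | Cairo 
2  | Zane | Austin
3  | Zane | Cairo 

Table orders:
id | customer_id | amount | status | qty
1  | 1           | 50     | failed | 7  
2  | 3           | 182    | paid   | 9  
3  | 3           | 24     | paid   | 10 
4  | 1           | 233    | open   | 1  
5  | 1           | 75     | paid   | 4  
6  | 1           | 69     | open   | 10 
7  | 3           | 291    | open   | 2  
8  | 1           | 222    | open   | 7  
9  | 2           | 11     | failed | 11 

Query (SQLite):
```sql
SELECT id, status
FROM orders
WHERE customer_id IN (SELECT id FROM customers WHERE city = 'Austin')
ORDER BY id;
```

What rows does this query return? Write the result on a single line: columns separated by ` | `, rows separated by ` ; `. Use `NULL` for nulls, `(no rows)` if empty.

9 | failed

Inner query: customers.id where city = 'Austin'.
Outer: keep orders rows whose customer_id is in that set.
Inner query → {2}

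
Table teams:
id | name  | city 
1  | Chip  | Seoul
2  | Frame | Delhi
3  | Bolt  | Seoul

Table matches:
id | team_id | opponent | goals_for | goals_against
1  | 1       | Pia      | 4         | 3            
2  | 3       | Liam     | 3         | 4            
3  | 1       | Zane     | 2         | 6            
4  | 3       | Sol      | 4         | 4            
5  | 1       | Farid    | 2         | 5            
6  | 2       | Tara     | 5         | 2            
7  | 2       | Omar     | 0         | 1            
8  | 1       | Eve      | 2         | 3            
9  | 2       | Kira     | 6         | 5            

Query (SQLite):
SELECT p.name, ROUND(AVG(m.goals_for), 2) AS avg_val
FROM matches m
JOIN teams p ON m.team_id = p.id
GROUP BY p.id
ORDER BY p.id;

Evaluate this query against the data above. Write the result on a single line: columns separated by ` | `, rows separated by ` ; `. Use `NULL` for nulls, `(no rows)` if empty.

Chip | 2.5 ; Frame | 3.67 ; Bolt | 3.5

Join each matches row to its teams via team_id.
Group joined rows by teams.id; compute ROUND(AVG(m.goals_for), 2) per group.
  1: ids {1, 3, 5, 8} → ROUND(AVG(m.goals_for), 2)=2.5
  2: ids {6, 7, 9} → ROUND(AVG(m.goals_for), 2)=3.67
  3: ids {2, 4} → ROUND(AVG(m.goals_for), 2)=3.5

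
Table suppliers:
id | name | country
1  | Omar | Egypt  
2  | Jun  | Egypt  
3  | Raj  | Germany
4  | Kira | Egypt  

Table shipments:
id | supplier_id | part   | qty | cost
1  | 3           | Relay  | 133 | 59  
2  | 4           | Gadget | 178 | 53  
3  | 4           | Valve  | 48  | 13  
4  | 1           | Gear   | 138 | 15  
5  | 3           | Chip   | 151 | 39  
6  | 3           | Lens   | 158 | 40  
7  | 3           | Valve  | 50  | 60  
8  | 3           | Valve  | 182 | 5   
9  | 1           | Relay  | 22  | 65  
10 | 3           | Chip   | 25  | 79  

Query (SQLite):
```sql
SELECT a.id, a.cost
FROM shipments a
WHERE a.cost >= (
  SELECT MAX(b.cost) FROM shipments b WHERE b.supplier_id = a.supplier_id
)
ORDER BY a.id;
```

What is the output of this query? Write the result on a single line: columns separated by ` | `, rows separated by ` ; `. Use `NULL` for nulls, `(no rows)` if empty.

For each shipments row a, compute MAX(cost) over rows sharing a.supplier_id.
Keep row a if a.cost >= that per-group MAX.
  supplier_id=1: MAX(cost) = 65
  supplier_id=3: MAX(cost) = 79
  supplier_id=4: MAX(cost) = 53

2 | 53 ; 9 | 65 ; 10 | 79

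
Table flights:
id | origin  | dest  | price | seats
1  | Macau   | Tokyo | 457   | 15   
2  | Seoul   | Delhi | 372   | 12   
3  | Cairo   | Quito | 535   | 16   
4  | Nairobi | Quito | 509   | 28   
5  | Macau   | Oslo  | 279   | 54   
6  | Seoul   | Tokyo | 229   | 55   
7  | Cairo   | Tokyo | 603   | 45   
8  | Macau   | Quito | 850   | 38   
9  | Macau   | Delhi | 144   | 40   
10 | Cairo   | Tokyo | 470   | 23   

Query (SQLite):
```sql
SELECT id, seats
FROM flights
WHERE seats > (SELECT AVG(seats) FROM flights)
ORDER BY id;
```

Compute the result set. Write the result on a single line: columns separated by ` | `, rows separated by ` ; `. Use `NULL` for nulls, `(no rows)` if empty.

Scalar subquery: AVG(seats) over all flights rows = 32.6.
Keep rows where seats > that value.

5 | 54 ; 6 | 55 ; 7 | 45 ; 8 | 38 ; 9 | 40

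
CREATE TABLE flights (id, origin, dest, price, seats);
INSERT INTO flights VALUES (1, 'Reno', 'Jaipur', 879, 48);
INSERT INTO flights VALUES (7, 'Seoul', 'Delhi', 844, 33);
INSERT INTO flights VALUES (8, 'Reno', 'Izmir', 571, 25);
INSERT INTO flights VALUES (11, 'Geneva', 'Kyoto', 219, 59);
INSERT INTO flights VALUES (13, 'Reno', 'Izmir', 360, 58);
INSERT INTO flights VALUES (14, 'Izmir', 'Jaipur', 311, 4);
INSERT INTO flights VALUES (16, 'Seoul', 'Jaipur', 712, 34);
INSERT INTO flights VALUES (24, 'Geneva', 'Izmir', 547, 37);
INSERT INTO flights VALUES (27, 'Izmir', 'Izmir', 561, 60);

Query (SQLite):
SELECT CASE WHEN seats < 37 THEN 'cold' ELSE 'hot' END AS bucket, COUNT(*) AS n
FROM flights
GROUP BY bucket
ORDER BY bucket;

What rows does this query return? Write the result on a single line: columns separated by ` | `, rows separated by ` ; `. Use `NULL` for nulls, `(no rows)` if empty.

cold | 4 ; hot | 5

Bucket rows by seats < 37 → 'cold' else 'hot'; count each bucket.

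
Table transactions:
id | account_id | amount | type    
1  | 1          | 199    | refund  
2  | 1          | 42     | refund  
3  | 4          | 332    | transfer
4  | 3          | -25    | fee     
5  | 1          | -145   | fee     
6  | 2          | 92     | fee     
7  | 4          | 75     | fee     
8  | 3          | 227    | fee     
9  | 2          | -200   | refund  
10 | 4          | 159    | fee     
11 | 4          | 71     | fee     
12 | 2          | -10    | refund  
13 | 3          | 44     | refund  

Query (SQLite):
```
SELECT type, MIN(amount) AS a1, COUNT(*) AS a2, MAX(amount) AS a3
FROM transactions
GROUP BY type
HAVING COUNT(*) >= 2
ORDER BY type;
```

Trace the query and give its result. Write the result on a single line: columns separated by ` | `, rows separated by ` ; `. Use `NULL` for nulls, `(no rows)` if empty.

fee | -145 | 7 | 227 ; refund | -200 | 5 | 199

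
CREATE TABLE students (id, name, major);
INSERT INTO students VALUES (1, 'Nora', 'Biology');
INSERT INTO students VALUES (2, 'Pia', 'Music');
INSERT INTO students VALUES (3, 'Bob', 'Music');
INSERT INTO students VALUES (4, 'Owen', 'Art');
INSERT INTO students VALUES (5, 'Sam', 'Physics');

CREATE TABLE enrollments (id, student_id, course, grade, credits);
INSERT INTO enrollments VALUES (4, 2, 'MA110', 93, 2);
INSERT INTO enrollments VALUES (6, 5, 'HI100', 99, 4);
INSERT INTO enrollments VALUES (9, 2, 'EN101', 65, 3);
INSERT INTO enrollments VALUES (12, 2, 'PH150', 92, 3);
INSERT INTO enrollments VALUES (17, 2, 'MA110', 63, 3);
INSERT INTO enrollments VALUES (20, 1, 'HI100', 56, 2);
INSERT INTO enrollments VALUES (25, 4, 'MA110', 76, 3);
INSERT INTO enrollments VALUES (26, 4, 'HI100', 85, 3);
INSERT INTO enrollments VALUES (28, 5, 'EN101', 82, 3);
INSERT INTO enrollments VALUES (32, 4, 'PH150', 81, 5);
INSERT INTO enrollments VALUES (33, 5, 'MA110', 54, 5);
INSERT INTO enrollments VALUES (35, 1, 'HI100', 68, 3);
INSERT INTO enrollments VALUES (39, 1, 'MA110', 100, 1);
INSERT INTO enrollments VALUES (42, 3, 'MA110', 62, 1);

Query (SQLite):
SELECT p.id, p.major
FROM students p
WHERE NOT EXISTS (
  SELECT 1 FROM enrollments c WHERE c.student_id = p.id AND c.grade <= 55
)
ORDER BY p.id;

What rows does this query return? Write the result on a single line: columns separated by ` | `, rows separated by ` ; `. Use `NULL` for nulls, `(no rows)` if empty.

For each students row, check whether any enrollments with matching student_id has grade <= 55.
Keep rows where that is false.

1 | Biology ; 2 | Music ; 3 | Music ; 4 | Art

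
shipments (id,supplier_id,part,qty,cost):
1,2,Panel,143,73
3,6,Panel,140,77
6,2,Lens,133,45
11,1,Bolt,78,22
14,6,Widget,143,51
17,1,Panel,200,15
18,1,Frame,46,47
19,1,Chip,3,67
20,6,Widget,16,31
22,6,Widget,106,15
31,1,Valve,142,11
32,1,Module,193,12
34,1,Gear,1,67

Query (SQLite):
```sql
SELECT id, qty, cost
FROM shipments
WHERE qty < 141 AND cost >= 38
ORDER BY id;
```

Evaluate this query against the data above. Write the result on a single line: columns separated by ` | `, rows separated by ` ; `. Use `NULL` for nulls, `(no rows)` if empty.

3 | 140 | 77 ; 6 | 133 | 45 ; 18 | 46 | 47 ; 19 | 3 | 67 ; 34 | 1 | 67

qty < 141: ids {3, 6, 11, 18, 19, 20, 22, 34}
cost >= 38: ids {1, 3, 6, 14, 18, 19, 34}
Combine with AND.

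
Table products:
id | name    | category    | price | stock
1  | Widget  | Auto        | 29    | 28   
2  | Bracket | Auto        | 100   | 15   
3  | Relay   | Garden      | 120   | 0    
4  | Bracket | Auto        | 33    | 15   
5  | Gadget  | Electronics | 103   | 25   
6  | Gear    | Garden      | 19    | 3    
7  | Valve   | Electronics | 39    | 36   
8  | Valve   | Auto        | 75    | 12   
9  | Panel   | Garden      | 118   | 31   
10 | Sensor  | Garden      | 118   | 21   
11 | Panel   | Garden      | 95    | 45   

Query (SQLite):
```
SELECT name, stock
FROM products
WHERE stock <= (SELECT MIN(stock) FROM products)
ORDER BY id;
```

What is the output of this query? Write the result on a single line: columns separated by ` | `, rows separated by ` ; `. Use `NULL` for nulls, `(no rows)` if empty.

Scalar subquery: MIN(stock) over all products rows = 0.
Keep rows where stock <= that value.

Relay | 0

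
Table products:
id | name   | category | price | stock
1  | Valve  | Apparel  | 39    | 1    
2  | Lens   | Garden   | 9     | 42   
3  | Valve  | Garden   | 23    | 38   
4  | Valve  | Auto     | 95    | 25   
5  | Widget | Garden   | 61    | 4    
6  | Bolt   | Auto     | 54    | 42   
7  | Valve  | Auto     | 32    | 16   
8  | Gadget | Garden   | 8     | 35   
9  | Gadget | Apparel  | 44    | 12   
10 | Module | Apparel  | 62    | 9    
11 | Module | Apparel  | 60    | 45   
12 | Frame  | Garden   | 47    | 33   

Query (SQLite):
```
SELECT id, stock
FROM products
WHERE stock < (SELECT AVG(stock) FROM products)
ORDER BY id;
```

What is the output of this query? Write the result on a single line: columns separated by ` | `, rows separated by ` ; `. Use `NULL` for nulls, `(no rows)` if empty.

Scalar subquery: AVG(stock) over all products rows = 25.166667 (≈; comparison uses full precision).
Keep rows where stock < that value.

1 | 1 ; 4 | 25 ; 5 | 4 ; 7 | 16 ; 9 | 12 ; 10 | 9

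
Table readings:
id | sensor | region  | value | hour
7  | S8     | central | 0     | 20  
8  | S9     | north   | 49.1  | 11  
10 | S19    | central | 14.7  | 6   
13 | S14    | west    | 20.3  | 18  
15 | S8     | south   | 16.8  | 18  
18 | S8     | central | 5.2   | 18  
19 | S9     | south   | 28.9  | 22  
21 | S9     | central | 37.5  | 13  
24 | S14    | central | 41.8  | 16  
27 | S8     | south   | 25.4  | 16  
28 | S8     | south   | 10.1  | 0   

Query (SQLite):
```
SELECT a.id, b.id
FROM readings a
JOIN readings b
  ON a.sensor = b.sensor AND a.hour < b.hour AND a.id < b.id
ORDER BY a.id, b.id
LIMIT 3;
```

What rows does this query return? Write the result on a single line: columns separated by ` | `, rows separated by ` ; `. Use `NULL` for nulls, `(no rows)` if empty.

8 | 19 ; 8 | 21

Pairs (a,b) with same sensor, a.hour < b.hour, a.id < b.id.
sensor groups: S14:{13,24} S19:{10} S8:{7,15,18,27,28} S9:{8,19,21}
Ordered by (a.id, b.id); first 3.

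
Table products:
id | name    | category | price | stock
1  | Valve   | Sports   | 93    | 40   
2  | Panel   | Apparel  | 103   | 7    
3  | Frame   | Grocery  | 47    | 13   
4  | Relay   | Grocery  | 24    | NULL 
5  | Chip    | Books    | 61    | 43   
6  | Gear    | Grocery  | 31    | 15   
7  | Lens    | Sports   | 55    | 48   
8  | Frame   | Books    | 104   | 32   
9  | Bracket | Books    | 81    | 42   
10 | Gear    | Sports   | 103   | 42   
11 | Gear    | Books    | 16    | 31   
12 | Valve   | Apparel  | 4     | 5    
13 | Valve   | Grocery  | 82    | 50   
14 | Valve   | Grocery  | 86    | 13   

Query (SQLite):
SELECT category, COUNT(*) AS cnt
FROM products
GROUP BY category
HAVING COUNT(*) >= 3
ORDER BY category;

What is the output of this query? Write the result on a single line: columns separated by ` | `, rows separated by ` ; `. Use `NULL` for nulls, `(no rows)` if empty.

Books | 4 ; Grocery | 5 ; Sports | 3

Partition products by category; compute COUNT(*) within each group.
HAVING: keep groups with count ≥ 3.
  Apparel: ids {2, 12} → COUNT(*)=2
  Books: ids {5, 8, 9, 11} → COUNT(*)=4
  Grocery: ids {3, 4, 6, 13, 14} → COUNT(*)=5
  Sports: ids {1, 7, 10} → COUNT(*)=3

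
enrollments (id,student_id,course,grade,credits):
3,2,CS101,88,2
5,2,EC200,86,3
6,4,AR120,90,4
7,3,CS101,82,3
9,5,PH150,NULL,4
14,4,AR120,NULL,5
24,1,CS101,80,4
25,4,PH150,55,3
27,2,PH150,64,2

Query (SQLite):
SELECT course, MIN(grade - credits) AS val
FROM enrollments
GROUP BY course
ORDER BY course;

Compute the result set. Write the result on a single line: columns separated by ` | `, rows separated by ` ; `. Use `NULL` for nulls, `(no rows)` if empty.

For each row compute grade - credits.
Group by course; take MIN of the expression per group.
  AR120: ids {6, 14} → MIN(grade - credits)=86
  CS101: ids {3, 7, 24} → MIN(grade - credits)=76
  EC200: ids {5} → MIN(grade - credits)=83
  PH150: ids {9, 25, 27} → MIN(grade - credits)=52

AR120 | 86 ; CS101 | 76 ; EC200 | 83 ; PH150 | 52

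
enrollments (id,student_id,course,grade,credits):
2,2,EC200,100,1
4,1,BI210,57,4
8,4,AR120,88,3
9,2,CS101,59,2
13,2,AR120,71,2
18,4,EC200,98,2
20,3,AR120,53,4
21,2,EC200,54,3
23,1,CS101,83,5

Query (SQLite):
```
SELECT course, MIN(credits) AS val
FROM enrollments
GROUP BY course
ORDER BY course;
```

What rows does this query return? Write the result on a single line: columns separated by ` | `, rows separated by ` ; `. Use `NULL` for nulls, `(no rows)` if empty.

AR120 | 2 ; BI210 | 4 ; CS101 | 2 ; EC200 | 1

Partition enrollments by course; compute MIN(credits) within each group.
  AR120: ids {8, 13, 20} → MIN(credits)=2
  BI210: ids {4} → MIN(credits)=4
  CS101: ids {9, 23} → MIN(credits)=2
  EC200: ids {2, 18, 21} → MIN(credits)=1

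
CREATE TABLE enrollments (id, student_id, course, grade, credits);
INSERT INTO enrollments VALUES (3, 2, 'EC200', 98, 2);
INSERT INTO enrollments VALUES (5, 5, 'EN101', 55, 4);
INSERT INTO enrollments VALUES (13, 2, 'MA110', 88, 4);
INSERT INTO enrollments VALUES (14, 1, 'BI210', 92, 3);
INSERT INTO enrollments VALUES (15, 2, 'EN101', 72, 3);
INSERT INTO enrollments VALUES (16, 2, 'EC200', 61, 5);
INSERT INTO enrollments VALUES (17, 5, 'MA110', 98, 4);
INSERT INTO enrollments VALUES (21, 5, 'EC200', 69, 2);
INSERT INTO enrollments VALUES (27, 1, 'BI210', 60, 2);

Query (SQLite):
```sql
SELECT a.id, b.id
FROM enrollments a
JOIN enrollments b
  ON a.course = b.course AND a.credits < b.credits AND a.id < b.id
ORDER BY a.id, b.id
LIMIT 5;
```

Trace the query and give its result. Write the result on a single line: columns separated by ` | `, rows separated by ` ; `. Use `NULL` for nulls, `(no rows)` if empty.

Pairs (a,b) with same course, a.credits < b.credits, a.id < b.id.
course groups: BI210:{14,27} EC200:{3,16,21} EN101:{5,15} MA110:{13,17}
Ordered by (a.id, b.id); first 5.

3 | 16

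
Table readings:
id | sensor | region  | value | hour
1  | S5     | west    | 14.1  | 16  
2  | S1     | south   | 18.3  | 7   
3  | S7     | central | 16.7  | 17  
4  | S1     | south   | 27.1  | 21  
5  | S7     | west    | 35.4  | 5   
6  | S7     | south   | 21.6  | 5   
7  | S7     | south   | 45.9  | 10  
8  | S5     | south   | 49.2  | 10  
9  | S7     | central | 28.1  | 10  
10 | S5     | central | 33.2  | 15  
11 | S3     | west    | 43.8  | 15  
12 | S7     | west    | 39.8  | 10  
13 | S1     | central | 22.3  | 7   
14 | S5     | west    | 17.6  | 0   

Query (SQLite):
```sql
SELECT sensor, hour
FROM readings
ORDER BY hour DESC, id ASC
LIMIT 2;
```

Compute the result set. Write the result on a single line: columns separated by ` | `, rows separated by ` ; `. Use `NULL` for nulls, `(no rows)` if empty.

Sort by hour desc, tiebreak id asc: (21, id=4), (17, id=3), (16, id=1), (15, id=10), (15, id=11) …. Take first 2.

S1 | 21 ; S7 | 17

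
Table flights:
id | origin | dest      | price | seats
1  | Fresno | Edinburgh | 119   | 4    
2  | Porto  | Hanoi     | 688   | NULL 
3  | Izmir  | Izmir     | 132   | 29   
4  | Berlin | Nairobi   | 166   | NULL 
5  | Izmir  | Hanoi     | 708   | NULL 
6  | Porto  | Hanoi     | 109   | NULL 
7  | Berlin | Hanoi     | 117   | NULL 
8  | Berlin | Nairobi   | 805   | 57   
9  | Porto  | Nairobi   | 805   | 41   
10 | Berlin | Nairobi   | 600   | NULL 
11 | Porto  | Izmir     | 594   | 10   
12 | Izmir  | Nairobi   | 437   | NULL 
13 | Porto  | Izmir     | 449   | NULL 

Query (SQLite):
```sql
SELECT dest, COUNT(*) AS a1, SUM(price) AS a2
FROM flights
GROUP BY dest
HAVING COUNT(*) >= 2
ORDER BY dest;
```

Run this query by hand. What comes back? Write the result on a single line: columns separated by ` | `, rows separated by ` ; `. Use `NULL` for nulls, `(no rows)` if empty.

Hanoi | 4 | 1622 ; Izmir | 3 | 1175 ; Nairobi | 5 | 2813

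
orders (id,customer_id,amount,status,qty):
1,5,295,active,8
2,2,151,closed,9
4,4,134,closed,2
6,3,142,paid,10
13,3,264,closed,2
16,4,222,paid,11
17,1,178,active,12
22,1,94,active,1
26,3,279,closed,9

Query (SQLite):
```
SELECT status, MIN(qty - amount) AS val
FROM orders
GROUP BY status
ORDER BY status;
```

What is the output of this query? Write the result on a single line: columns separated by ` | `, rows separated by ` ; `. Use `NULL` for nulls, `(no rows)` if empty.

For each row compute qty - amount.
Group by status; take MIN of the expression per group.
  active: ids {1, 17, 22} → MIN(qty - amount)=-287
  closed: ids {2, 4, 13, 26} → MIN(qty - amount)=-270
  paid: ids {6, 16} → MIN(qty - amount)=-211

active | -287 ; closed | -270 ; paid | -211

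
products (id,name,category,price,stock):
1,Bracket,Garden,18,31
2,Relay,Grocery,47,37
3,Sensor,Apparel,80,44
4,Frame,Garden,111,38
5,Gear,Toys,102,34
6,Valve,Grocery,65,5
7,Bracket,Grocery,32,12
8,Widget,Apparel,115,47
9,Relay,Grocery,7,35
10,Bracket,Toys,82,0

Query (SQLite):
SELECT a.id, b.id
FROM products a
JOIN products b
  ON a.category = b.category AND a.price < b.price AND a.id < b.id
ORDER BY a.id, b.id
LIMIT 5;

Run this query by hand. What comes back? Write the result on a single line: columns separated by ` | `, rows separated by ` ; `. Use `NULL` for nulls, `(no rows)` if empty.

Pairs (a,b) with same category, a.price < b.price, a.id < b.id.
category groups: Apparel:{3,8} Garden:{1,4} Grocery:{2,6,7,9} Toys:{5,10}
Ordered by (a.id, b.id); first 5.

1 | 4 ; 2 | 6 ; 3 | 8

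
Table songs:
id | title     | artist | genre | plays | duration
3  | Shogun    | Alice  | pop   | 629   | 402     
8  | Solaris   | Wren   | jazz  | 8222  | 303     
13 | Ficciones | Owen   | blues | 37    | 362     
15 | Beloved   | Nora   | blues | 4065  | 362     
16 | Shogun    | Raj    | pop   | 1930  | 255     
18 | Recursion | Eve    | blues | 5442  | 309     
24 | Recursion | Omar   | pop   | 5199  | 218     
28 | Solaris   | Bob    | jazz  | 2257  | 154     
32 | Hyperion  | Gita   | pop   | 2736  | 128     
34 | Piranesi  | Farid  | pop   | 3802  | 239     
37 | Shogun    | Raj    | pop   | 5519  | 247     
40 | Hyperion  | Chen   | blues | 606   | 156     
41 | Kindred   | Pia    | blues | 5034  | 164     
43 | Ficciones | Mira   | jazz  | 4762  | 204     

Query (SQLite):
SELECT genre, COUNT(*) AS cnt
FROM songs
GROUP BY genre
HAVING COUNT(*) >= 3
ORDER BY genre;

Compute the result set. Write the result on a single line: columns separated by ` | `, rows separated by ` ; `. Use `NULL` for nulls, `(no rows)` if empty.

blues | 5 ; jazz | 3 ; pop | 6

Partition songs by genre; compute COUNT(*) within each group.
HAVING: keep groups with count ≥ 3.
  blues: ids {13, 15, 18, 40, 41} → COUNT(*)=5
  jazz: ids {8, 28, 43} → COUNT(*)=3
  pop: ids {3, 16, 24, 32, 34, 37} → COUNT(*)=6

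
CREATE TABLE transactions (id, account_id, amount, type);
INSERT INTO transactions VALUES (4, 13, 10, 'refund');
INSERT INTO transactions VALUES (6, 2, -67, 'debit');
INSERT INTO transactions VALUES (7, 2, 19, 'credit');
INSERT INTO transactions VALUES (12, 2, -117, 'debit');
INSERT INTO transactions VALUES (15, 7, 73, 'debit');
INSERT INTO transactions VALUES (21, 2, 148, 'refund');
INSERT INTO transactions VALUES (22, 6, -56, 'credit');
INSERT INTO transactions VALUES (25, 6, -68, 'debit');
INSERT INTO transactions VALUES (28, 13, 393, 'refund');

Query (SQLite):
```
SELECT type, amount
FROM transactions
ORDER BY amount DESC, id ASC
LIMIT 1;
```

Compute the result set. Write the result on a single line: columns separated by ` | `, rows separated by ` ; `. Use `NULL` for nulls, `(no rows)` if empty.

refund | 393

Sort by amount desc, tiebreak id asc: (393, id=28), (148, id=21), (73, id=15), (19, id=7) …. Take first 1.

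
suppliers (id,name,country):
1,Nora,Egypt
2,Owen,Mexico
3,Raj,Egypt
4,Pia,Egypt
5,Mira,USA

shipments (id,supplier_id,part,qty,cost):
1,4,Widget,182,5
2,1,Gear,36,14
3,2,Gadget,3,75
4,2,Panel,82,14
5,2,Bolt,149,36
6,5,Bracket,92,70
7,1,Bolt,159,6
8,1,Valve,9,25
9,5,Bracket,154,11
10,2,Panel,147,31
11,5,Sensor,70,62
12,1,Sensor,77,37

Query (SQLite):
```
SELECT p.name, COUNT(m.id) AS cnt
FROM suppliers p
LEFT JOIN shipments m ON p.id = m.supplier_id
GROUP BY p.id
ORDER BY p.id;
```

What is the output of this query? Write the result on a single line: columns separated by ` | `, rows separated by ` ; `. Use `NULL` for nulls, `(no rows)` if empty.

LEFT JOIN keeps every suppliers row; unmatched ones get NULL for shipments columns.
Group by suppliers.id and compute COUNT(m.id). COUNT(col) of an all-NULL group is 0.
  1: ids {2, 7, 8, 12} → COUNT(m.id)=4
  2: ids {3, 4, 5, 10} → COUNT(m.id)=4
  3: ids {—} → COUNT(m.id)=0
  4: ids {1} → COUNT(m.id)=1
  5: ids {6, 9, 11} → COUNT(m.id)=3

Nora | 4 ; Owen | 4 ; Raj | 0 ; Pia | 1 ; Mira | 3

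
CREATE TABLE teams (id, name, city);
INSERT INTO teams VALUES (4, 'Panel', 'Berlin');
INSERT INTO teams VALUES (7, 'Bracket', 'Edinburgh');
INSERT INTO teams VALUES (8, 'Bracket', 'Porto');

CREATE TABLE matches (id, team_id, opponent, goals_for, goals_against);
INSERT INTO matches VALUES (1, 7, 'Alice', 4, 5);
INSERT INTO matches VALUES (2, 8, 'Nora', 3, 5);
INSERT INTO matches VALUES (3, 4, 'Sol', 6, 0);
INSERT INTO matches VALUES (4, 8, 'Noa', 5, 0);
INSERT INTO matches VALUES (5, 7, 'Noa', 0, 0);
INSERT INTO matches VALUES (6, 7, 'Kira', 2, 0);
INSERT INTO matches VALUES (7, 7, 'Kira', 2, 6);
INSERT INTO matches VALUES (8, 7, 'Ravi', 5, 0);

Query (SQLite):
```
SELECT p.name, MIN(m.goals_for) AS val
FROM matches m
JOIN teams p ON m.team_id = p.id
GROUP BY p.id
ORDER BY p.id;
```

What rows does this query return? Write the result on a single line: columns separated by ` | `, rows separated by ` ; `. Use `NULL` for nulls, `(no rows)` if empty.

Join each matches row to its teams via team_id.
Group joined rows by teams.id; compute MIN(m.goals_for) per group.
  4: ids {3} → MIN(m.goals_for)=6
  7: ids {1, 5, 6, 7, 8} → MIN(m.goals_for)=0
  8: ids {2, 4} → MIN(m.goals_for)=3

Panel | 6 ; Bracket | 0 ; Bracket | 3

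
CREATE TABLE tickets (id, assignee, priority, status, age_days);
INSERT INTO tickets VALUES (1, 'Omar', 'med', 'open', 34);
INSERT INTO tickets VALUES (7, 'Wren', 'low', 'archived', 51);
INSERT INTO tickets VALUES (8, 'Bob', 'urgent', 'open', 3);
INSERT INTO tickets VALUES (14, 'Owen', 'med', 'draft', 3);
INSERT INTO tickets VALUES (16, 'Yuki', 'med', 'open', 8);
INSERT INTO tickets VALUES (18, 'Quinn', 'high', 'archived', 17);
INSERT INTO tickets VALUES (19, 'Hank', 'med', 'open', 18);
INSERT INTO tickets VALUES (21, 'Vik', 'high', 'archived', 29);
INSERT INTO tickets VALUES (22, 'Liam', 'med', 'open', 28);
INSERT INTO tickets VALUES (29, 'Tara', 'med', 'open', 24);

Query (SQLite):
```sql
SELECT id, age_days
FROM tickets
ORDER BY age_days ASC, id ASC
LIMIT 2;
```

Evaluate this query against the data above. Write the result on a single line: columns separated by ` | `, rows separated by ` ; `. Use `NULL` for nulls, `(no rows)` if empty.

Sort by age_days asc, tiebreak id asc: (3, id=8), (3, id=14), (8, id=16), (17, id=18), (18, id=19) …. Take first 2.

8 | 3 ; 14 | 3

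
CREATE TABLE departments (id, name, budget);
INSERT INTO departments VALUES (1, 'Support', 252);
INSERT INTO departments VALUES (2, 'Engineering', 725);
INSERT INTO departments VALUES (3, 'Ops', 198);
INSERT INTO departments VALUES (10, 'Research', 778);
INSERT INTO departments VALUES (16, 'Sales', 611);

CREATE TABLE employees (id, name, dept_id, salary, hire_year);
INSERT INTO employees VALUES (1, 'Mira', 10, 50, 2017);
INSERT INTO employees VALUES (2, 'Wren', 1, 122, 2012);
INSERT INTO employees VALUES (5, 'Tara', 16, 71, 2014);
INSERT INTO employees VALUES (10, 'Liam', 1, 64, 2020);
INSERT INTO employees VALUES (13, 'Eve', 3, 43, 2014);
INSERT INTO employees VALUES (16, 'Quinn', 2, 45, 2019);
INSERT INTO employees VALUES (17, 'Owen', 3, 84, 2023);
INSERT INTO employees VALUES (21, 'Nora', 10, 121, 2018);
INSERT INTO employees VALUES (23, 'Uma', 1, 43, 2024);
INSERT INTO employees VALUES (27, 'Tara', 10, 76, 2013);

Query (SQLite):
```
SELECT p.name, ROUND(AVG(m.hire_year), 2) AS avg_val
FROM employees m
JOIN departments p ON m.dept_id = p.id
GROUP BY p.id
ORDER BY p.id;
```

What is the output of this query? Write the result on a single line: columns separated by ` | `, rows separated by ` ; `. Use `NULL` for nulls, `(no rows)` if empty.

Support | 2018.67 ; Engineering | 2019 ; Ops | 2018.5 ; Research | 2016 ; Sales | 2014

Join each employees row to its departments via dept_id.
Group joined rows by departments.id; compute ROUND(AVG(m.hire_year), 2) per group.
  1: ids {2, 10, 23} → ROUND(AVG(m.hire_year), 2)=2018.67
  2: ids {16} → ROUND(AVG(m.hire_year), 2)=2019
  3: ids {13, 17} → ROUND(AVG(m.hire_year), 2)=2018.5
  10: ids {1, 21, 27} → ROUND(AVG(m.hire_year), 2)=2016
  16: ids {5} → ROUND(AVG(m.hire_year), 2)=2014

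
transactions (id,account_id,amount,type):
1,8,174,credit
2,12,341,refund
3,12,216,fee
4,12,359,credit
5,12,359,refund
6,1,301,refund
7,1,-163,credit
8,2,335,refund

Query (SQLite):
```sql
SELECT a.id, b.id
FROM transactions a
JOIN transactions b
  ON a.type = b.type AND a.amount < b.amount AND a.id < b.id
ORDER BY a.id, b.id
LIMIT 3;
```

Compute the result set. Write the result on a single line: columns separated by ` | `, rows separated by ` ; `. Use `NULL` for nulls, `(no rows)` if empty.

1 | 4 ; 2 | 5 ; 6 | 8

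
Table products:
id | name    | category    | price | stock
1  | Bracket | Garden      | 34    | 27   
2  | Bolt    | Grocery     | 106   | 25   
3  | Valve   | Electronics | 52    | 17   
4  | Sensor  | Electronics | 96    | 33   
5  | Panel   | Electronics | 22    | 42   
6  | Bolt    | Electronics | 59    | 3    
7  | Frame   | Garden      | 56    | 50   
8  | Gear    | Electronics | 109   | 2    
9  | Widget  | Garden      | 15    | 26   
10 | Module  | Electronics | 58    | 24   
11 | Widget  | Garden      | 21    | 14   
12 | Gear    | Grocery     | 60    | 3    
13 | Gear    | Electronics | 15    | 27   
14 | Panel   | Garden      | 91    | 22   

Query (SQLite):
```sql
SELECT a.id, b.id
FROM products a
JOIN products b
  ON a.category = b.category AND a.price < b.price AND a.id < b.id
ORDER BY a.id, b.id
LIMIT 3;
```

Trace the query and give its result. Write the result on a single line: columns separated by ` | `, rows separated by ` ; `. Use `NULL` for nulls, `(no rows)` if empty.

1 | 7 ; 1 | 14 ; 3 | 4

Pairs (a,b) with same category, a.price < b.price, a.id < b.id.
category groups: Electronics:{3,4,5,6,8,10,13} Garden:{1,7,9,11,14} Grocery:{2,12}
Ordered by (a.id, b.id); first 3.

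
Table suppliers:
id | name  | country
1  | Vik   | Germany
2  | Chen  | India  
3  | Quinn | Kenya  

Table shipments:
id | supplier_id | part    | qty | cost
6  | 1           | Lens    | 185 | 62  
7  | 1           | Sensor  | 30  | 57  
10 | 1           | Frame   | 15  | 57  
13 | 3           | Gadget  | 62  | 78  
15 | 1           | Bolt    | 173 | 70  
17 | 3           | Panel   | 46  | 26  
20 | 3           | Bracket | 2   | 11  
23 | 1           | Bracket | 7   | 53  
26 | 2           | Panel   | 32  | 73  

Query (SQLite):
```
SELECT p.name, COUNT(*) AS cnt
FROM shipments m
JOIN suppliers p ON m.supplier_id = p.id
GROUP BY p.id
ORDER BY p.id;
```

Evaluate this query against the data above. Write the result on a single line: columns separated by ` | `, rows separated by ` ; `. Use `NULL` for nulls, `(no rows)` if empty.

Join each shipments row to its suppliers via supplier_id.
Group joined rows by suppliers.id; compute COUNT(*) per group.
  1: ids {6, 7, 10, 15, 23} → COUNT(*)=5
  2: ids {26} → COUNT(*)=1
  3: ids {13, 17, 20} → COUNT(*)=3

Vik | 5 ; Chen | 1 ; Quinn | 3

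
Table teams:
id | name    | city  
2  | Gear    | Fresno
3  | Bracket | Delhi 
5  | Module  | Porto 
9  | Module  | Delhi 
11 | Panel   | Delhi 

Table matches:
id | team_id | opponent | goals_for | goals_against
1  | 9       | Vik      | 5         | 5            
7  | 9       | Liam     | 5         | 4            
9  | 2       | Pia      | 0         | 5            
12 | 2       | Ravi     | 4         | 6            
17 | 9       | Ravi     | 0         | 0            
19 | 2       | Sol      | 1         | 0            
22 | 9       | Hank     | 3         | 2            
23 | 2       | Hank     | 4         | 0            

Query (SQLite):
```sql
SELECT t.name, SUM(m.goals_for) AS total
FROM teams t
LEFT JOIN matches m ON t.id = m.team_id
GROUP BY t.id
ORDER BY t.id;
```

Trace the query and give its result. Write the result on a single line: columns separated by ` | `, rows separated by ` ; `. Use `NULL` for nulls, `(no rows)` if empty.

LEFT JOIN keeps every teams row; unmatched ones get NULL for matches columns.
Group by teams.id and compute SUM(m.goals_for). SUM over an all-NULL group is NULL.
  2: ids {9, 12, 19, 23} → SUM(m.goals_for)=9
  3: ids {—} → SUM(m.goals_for)=NULL
  5: ids {—} → SUM(m.goals_for)=NULL
  9: ids {1, 7, 17, 22} → SUM(m.goals_for)=13
  11: ids {—} → SUM(m.goals_for)=NULL

Gear | 9 ; Bracket | NULL ; Module | NULL ; Module | 13 ; Panel | NULL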